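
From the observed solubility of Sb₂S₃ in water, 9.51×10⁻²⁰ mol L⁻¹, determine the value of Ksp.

Sb₂S₃(s) ⇌ 2 Sb³⁺(aq) + 3 S²⁻(aq)
For each mole of Sb₂S₃ that dissolves per liter, [Sb³⁺] = 2s and [S²⁻] = 3s; let s denote this solubility.
Ksp = [Sb³⁺]^2[S²⁻]^3 = (2s)^2 · (3s)^3 = 108s^5
Ksp = 108 × (9.51×10⁻²⁰)^5 = 8.40×10⁻⁹⁴

Ksp = 8.40×10⁻⁹⁴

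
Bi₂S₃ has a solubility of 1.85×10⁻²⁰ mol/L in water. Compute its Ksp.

Bi₂S₃(s) ⇌ 2 Bi³⁺(aq) + 3 S²⁻(aq)
For each mole of Bi₂S₃ that dissolves per liter, [Bi³⁺] = 2s and [S²⁻] = 3s; let s denote this solubility.
Ksp = [Bi³⁺]^2[S²⁻]^3 = (2s)^2 · (3s)^3 = 108s^5
Ksp = 108 × (1.85×10⁻²⁰)^5 = 2.34×10⁻⁹⁷

Ksp = 2.34×10⁻⁹⁷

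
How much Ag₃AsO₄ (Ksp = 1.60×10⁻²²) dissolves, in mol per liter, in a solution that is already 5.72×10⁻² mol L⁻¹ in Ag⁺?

8.55×10⁻¹⁹ M

Ag₃AsO₄(s) ⇌ 3 Ag⁺(aq) + AsO₄³⁻(aq)
Let s be the solubility of Ag₃AsO₄ here. The common ion gives [Ag⁺] ≈ 5.72×10⁻² mol L⁻¹, and [AsO₄³⁻] = s.
Ksp = [Ag⁺]^3[AsO₄³⁻] = (5.72×10⁻²)^3s
s = 1.60×10⁻²² / (5.72×10⁻²)^3 = 8.55×10⁻¹⁹
s = 8.55×10⁻¹⁹ mol L⁻¹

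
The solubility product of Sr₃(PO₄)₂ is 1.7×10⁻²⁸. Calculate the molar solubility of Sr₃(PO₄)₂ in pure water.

Sr₃(PO₄)₂(s) ⇌ 3 Sr²⁺(aq) + 2 PO₄³⁻(aq)
Call the molar solubility s, so that [Sr²⁺] = 3s and [PO₄³⁻] = 2s.
Ksp = [Sr²⁺]^3[PO₄³⁻]^2 = (3s)^3 · (2s)^2 = 108s^5
108s^5 = 1.7×10⁻²⁸  ⇒  s^5 = 1.6×10⁻³⁰
s = 1.1×10⁻⁶ mol/L

1.1×10⁻⁶ M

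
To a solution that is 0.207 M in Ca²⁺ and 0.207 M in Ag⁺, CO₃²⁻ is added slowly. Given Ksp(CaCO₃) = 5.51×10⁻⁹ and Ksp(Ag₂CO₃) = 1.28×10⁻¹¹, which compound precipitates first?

Ag₂CO₃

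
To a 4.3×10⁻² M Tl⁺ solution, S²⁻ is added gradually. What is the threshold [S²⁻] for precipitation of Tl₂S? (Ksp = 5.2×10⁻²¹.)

2.8×10⁻¹⁸ M

Precipitation of each salt begins when its ion product equals Ksp.
Tl₂S(s) ⇌ 2 Tl⁺(aq) + S²⁻(aq)
Ksp = [Tl⁺]^2[S²⁻] = [S²⁻](4.3×10⁻²)^2
[S²⁻] = 5.2×10⁻²¹ / (4.3×10⁻²)^2 = 2.8×10⁻¹⁸
[S²⁻] = 2.8×10⁻¹⁸ M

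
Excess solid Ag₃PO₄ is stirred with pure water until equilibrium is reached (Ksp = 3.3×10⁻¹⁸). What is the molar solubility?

1.9×10⁻⁵ M

Ag₃PO₄(s) ⇌ 3 Ag⁺(aq) + PO₄³⁻(aq)
Call the molar solubility s, so that [Ag⁺] = 3s and [PO₄³⁻] = s.
Ksp = [Ag⁺]^3[PO₄³⁻] = (3s)^3 · s = 27s^4
27s^4 = 3.3×10⁻¹⁸  ⇒  s^4 = 1.2×10⁻¹⁹
Taking the 4th root, s = 1.9×10⁻⁵ mol/L.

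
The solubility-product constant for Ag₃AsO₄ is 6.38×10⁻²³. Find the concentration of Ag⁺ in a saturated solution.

Ag₃AsO₄(s) ⇌ 3 Ag⁺(aq) + AsO₄³⁻(aq)
Let s be the molar solubility. Then [Ag⁺] = 3s and [AsO₄³⁻] = s.
Ksp = [Ag⁺]^3[AsO₄³⁻] = (3s)^3 · s = 27s^4 = 6.38×10⁻²³
s = 1.24×10⁻⁶ mol L⁻¹
[Ag⁺] = 3s = 3.72×10⁻⁶ mol L⁻¹

3.72×10⁻⁶ M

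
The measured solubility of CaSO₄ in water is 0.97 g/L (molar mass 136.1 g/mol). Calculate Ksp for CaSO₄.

s = (0.97 g L⁻¹)/(136.1 g mol⁻¹) = 7.127×10⁻³ M
CaSO₄(s) ⇌ Ca²⁺(aq) + SO₄²⁻(aq)
Let s be the molar solubility. Then [Ca²⁺] = s and [SO₄²⁻] = s.
Ksp = [Ca²⁺][SO₄²⁻] = s · s = s^2
Ksp = (7.127×10⁻³)^2 = 5.1×10⁻⁵

Ksp = 5.1×10⁻⁵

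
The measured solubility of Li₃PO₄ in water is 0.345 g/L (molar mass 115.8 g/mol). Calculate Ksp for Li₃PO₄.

Molar solubility s = (0.345 g/L) / (115.8 g/mol) = 2.9793×10⁻³ mol/L
Li₃PO₄(s) ⇌ 3 Li⁺(aq) + PO₄³⁻(aq)
If s mol/L of Li₃PO₄ dissolves, [Li⁺] = 3s and [PO₄³⁻] = s.
Ksp = [Li⁺]^3[PO₄³⁻] = (3s)^3 · s = 27s^4
Ksp = 27 × (2.9793×10⁻³)^4 = 2.13×10⁻⁹

Ksp = 2.13×10⁻⁹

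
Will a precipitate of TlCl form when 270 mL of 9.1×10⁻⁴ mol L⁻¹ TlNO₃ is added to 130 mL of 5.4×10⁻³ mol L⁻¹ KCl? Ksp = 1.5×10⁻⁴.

No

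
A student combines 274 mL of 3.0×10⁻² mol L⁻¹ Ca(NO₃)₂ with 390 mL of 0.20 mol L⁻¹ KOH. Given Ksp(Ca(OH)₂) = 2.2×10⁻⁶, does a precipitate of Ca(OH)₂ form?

Total volume after mixing = 274 + 390 = 664 mL.
[Ca²⁺] = (3.0×10⁻²)(274)/664 = 1.2×10⁻² mol L⁻¹
[OH⁻] = (0.20)(390)/664 = 0.12 mol L⁻¹
Q = [Ca²⁺][OH⁻]^2 = 1.7×10⁻⁴
Because Q > Ksp (1.7×10⁻⁴ vs 2.2×10⁻⁶), a precipitate of Ca(OH)₂ forms.

Yes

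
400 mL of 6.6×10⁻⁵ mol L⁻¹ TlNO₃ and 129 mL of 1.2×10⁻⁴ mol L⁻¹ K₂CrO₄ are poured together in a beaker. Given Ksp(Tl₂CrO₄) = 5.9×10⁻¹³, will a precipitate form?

No

After mixing, V = 400 mL + 129 mL = 529 mL.
[Tl⁺] = (6.6×10⁻⁵)(400)/529 = 5.0×10⁻⁵ mol L⁻¹
[CrO₄²⁻] = (1.2×10⁻⁴)(129)/529 = 2.9×10⁻⁵ mol L⁻¹
Q = [Tl⁺]^2[CrO₄²⁻] = 7.3×10⁻¹⁴
Since Q (7.3×10⁻¹⁴) is less than Ksp (5.9×10⁻¹³), no Tl₂CrO₄ precipitates.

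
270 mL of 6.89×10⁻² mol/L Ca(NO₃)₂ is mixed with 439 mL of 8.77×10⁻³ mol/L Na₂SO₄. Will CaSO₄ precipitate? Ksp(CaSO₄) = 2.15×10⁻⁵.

The combined volume is 709 mL.
[Ca²⁺] = (6.89×10⁻²)(270)/709 = 2.62×10⁻² mol/L
[SO₄²⁻] = (8.77×10⁻³)(439)/709 = 5.43×10⁻³ mol/L
Q = [Ca²⁺][SO₄²⁻] = 1.42×10⁻⁴
Because Q > Ksp (1.42×10⁻⁴ vs 2.15×10⁻⁵), a precipitate of CaSO₄ forms.

Yes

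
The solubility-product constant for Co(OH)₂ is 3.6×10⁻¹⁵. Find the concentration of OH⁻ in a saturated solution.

1.9×10⁻⁵ M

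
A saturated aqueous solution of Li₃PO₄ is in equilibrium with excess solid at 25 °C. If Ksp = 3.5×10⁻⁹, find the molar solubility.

Li₃PO₄(s) ⇌ 3 Li⁺(aq) + PO₄³⁻(aq)
Let s be the molar solubility. Then [Li⁺] = 3s and [PO₄³⁻] = s.
Ksp = [Li⁺]^3[PO₄³⁻] = (3s)^3 · s = 27s^4
27s^4 = 3.5×10⁻⁹  ⇒  s^4 = 1.3×10⁻¹⁰
s = (1.3×10⁻¹⁰)^(1/4) = 3.4×10⁻³ M

3.4×10⁻³ M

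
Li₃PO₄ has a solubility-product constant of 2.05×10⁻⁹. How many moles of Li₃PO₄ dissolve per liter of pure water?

Li₃PO₄(s) ⇌ 3 Li⁺(aq) + PO₄³⁻(aq)
For each mole of Li₃PO₄ that dissolves per liter, [Li⁺] = 3s and [PO₄³⁻] = s; let s denote this solubility.
Ksp = [Li⁺]^3[PO₄³⁻] = (3s)^3 · s = 27s^4
27s^4 = 2.05×10⁻⁹  ⇒  s^4 = 7.59×10⁻¹¹
Taking the 4th root, s = 2.95×10⁻³ M.

2.95×10⁻³ M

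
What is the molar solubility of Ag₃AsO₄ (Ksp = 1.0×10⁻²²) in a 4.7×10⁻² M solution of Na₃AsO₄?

4.3×10⁻⁸ M

Ag₃AsO₄(s) ⇌ 3 Ag⁺(aq) + AsO₄³⁻(aq)
AsO₄³⁻ is already present at 4.7×10⁻² M. If s mol/L of Ag₃AsO₄ dissolves, [Ag⁺] = 3s while [AsO₄³⁻] ≈ 4.7×10⁻² M.
Ksp = [Ag⁺]^3[AsO₄³⁻] = (3s)^3(4.7×10⁻²)
(3s)^3 = 1.0×10⁻²² / (4.7×10⁻²) = 2.1×10⁻²¹
s = 4.3×10⁻⁸ M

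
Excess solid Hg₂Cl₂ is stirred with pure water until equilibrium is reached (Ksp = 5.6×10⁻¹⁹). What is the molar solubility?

Hg₂Cl₂(s) ⇌ Hg₂²⁺(aq) + 2 Cl⁻(aq)
If s mol/L of Hg₂Cl₂ dissolves, [Hg₂²⁺] = s and [Cl⁻] = 2s.
Ksp = [Hg₂²⁺][Cl⁻]^2 = s · (2s)^2 = 4s^3
4s^3 = 5.6×10⁻¹⁹  ⇒  s^3 = 1.4×10⁻¹⁹
Taking the 3rd root, s = 5.2×10⁻⁷ M.

5.2×10⁻⁷ M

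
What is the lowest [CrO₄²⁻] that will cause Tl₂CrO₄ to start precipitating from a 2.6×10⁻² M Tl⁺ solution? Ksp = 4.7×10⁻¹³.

7.0×10⁻¹⁰ M

A salt starts to precipitate once the ion product Q reaches its Ksp.
Tl₂CrO₄(s) ⇌ 2 Tl⁺(aq) + CrO₄²⁻(aq)
Ksp = [Tl⁺]^2[CrO₄²⁻] = [CrO₄²⁻](2.6×10⁻²)^2
[CrO₄²⁻] = 4.7×10⁻¹³ / (2.6×10⁻²)^2 = 7.0×10⁻¹⁰
[CrO₄²⁻] = 7.0×10⁻¹⁰ M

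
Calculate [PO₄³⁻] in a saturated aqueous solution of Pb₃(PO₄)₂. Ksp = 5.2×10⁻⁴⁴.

1.7×10⁻⁹ M

Pb₃(PO₄)₂(s) ⇌ 3 Pb²⁺(aq) + 2 PO₄³⁻(aq)
For each mole of Pb₃(PO₄)₂ that dissolves per liter, [Pb²⁺] = 3s and [PO₄³⁻] = 2s; let s denote this solubility.
Ksp = [Pb²⁺]^3[PO₄³⁻]^2 = (3s)^3 · (2s)^2 = 108s^5 = 5.2×10⁻⁴⁴
s = 8.6×10⁻¹⁰ mol/L
[PO₄³⁻] = 2s = 1.7×10⁻⁹ mol/L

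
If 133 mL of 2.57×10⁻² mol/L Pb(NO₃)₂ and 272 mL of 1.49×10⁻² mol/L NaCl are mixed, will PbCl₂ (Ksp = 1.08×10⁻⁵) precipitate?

The combined volume is 405 mL.
[Pb²⁺] = (2.57×10⁻²)(133)/405 = 8.44×10⁻³ mol/L
[Cl⁻] = (1.49×10⁻²)(272)/405 = 1.00×10⁻² mol/L
Q = [Pb²⁺][Cl⁻]^2 = 8.45×10⁻⁷
Since Q (8.45×10⁻⁷) is less than Ksp (1.08×10⁻⁵), no PbCl₂ precipitates.

No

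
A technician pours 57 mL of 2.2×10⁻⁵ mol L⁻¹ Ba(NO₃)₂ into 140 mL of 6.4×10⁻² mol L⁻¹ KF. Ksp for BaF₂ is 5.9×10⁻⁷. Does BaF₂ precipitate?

The combined volume is 197 mL.
[Ba²⁺] = (2.2×10⁻⁵)(57)/197 = 6.4×10⁻⁶ mol L⁻¹
[F⁻] = (6.4×10⁻²)(140)/197 = 4.5×10⁻² mol L⁻¹
Q = [Ba²⁺][F⁻]^2 = 1.3×10⁻⁸
Q = 1.3×10⁻⁸ < Ksp = 5.9×10⁻⁷, so the solution is unsaturated and no precipitate forms.

No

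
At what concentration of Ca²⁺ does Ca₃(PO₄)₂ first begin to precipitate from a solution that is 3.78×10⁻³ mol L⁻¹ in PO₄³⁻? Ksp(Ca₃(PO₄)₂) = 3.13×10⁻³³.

The threshold for precipitation is Q = Ksp.
Ca₃(PO₄)₂(s) ⇌ 3 Ca²⁺(aq) + 2 PO₄³⁻(aq)
Ksp = [Ca²⁺]^3[PO₄³⁻]^2 = [Ca²⁺]^3(3.78×10⁻³)^2
[Ca²⁺]^3 = 3.13×10⁻³³ / (3.78×10⁻³)^2 = 2.19×10⁻²⁸
[Ca²⁺] = 6.03×10⁻¹⁰ mol L⁻¹

6.03×10⁻¹⁰ M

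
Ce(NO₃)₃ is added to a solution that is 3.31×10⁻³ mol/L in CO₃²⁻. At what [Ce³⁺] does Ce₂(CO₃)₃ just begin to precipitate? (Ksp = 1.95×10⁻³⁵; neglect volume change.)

The threshold for precipitation is Q = Ksp.
Ce₂(CO₃)₃(s) ⇌ 2 Ce³⁺(aq) + 3 CO₃²⁻(aq)
Ksp = [Ce³⁺]^2[CO₃²⁻]^3 = [Ce³⁺]^2(3.31×10⁻³)^3
[Ce³⁺]^2 = 1.95×10⁻³⁵ / (3.31×10⁻³)^3 = 5.38×10⁻²⁸
[Ce³⁺] = 2.32×10⁻¹⁴ mol/L

2.32×10⁻¹⁴ M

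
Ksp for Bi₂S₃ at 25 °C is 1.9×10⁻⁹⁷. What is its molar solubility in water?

1.8×10⁻²⁰ M

Bi₂S₃(s) ⇌ 2 Bi³⁺(aq) + 3 S²⁻(aq)
Call the molar solubility s, so that [Bi³⁺] = 2s and [S²⁻] = 3s.
Ksp = [Bi³⁺]^2[S²⁻]^3 = (2s)^2 · (3s)^3 = 108s^5
108s^5 = 1.9×10⁻⁹⁷  ⇒  s^5 = 1.8×10⁻⁹⁹
s = (1.8×10⁻⁹⁹)^(1/5) = 1.8×10⁻²⁰ mol L⁻¹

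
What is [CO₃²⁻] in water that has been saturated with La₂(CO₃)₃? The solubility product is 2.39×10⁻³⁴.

La₂(CO₃)₃(s) ⇌ 2 La³⁺(aq) + 3 CO₃²⁻(aq)
For each mole of La₂(CO₃)₃ that dissolves per liter, [La³⁺] = 2s and [CO₃²⁻] = 3s; let s denote this solubility.
Ksp = [La³⁺]^2[CO₃²⁻]^3 = (2s)^2 · (3s)^3 = 108s^5 = 2.39×10⁻³⁴
s = 7.40×10⁻⁸ mol L⁻¹
[CO₃²⁻] = 3s = 2.22×10⁻⁷ mol L⁻¹

2.22×10⁻⁷ M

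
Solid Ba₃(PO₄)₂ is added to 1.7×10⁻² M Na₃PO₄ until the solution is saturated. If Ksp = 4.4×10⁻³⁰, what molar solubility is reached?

Ba₃(PO₄)₂(s) ⇌ 3 Ba²⁺(aq) + 2 PO₄³⁻(aq)
The solution already contains PO₄³⁻ at 1.7×10⁻² M. Let s be the molar solubility of Ba₃(PO₄)₂.
[PO₄³⁻] ≈ 1.7×10⁻² M (common ion dominates); [Ba²⁺] = 3s.
Ksp = [Ba²⁺]^3[PO₄³⁻]^2 = (3s)^3(1.7×10⁻²)^2
(3s)^3 = 4.4×10⁻³⁰ / (1.7×10⁻²)^2 = 1.5×10⁻²⁶
s = 8.3×10⁻¹⁰ M

8.3×10⁻¹⁰ M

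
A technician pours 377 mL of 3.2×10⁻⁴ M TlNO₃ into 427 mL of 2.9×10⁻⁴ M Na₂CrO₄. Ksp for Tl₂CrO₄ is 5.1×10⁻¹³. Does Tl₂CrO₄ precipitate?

After mixing, V = 377 mL + 427 mL = 804 mL.
[Tl⁺] = (3.2×10⁻⁴)(377)/804 = 1.5×10⁻⁴ M
[CrO₄²⁻] = (2.9×10⁻⁴)(427)/804 = 1.5×10⁻⁴ M
Q = [Tl⁺]^2[CrO₄²⁻] = 3.5×10⁻¹²
Since Q (3.5×10⁻¹²) exceeds Ksp (5.1×10⁻¹³), Tl₂CrO₄ will precipitate.

Yes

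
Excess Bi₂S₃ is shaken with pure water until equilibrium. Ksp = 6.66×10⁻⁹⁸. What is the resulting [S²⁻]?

Bi₂S₃(s) ⇌ 2 Bi³⁺(aq) + 3 S²⁻(aq)
With molar solubility s: [Bi³⁺] = 2s, [S²⁻] = 3s.
Ksp = [Bi³⁺]^2[S²⁻]^3 = (2s)^2 · (3s)^3 = 108s^5 = 6.66×10⁻⁹⁸
s = 1.44×10⁻²⁰ mol/L
[S²⁻] = 3s = 4.32×10⁻²⁰ mol/L

4.32×10⁻²⁰ M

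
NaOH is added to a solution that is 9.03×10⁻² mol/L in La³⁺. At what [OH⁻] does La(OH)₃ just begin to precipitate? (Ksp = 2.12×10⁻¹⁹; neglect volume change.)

1.33×10⁻⁶ M

A salt starts to precipitate once the ion product Q reaches its Ksp.
La(OH)₃(s) ⇌ La³⁺(aq) + 3 OH⁻(aq)
Ksp = [La³⁺][OH⁻]^3 = [OH⁻]^3(9.03×10⁻²)
[OH⁻]^3 = 2.12×10⁻¹⁹ / (9.03×10⁻²) = 2.35×10⁻¹⁸
[OH⁻] = 1.33×10⁻⁶ mol/L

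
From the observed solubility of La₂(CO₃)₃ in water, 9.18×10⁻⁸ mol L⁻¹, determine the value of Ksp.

Ksp = 7.04×10⁻³⁴

La₂(CO₃)₃(s) ⇌ 2 La³⁺(aq) + 3 CO₃²⁻(aq)
With molar solubility s: [La³⁺] = 2s, [CO₃²⁻] = 3s.
Ksp = [La³⁺]^2[CO₃²⁻]^3 = (2s)^2 · (3s)^3 = 108s^5
Ksp = 108 × (9.18×10⁻⁸)^5 = 7.04×10⁻³⁴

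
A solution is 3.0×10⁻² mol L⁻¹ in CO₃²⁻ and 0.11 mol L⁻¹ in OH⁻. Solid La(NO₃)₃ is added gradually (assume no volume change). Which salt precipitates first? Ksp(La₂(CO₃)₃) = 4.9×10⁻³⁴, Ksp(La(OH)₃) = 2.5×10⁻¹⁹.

A salt starts to precipitate once the ion product Q reaches its Ksp.
For La₂(CO₃)₃: [La³⁺] = (Ksp/[CO₃²⁻]^3)^(1/2) = 4.3×10⁻¹⁵ mol L⁻¹
For La(OH)₃: [La³⁺] = (Ksp/[OH⁻]^3) = 1.9×10⁻¹⁶ mol L⁻¹
Since La(OH)₃ needs less La³⁺ to reach saturation, it precipitates first.

La(OH)₃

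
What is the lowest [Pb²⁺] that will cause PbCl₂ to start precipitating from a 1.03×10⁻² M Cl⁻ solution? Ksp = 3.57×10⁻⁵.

Precipitation of each salt begins when its ion product equals Ksp.
PbCl₂(s) ⇌ Pb²⁺(aq) + 2 Cl⁻(aq)
Ksp = [Pb²⁺][Cl⁻]^2 = [Pb²⁺](1.03×10⁻²)^2
[Pb²⁺] = 3.57×10⁻⁵ / (1.03×10⁻²)^2 = 0.337
[Pb²⁺] = 0.337 M

0.337 M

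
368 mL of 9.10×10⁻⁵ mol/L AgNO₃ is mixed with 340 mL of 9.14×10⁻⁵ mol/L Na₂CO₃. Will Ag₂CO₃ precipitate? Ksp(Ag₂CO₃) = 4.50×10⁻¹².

After mixing, V = 368 mL + 340 mL = 708 mL.
[Ag⁺] = (9.10×10⁻⁵)(368)/708 = 4.73×10⁻⁵ mol/L
[CO₃²⁻] = (9.14×10⁻⁵)(340)/708 = 4.39×10⁻⁵ mol/L
Q = [Ag⁺]^2[CO₃²⁻] = 9.82×10⁻¹⁴
Since Q (9.82×10⁻¹⁴) is less than Ksp (4.50×10⁻¹²), no Ag₂CO₃ precipitates.

No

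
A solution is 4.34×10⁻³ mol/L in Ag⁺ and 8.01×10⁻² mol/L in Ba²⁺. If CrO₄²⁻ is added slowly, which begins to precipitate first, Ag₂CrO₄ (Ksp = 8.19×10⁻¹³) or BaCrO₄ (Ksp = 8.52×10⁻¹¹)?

BaCrO₄

Precipitation begins when Q = Ksp.
For Ag₂CrO₄: [CrO₄²⁻] = (Ksp/[Ag⁺]^2) = 4.35×10⁻⁸ mol/L
For BaCrO₄: [CrO₄²⁻] = (Ksp/[Ba²⁺]) = 1.06×10⁻⁹ mol/L
The smaller threshold [CrO₄²⁻] is reached first, so BaCrO₄ precipitates first.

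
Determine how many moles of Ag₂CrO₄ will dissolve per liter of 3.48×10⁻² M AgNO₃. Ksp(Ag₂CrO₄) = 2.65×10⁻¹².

Ag₂CrO₄(s) ⇌ 2 Ag⁺(aq) + CrO₄²⁻(aq)
Let s be the solubility of Ag₂CrO₄ here. The common ion gives [Ag⁺] ≈ 3.48×10⁻² M, and [CrO₄²⁻] = s.
Ksp = [Ag⁺]^2[CrO₄²⁻] = (3.48×10⁻²)^2s
s = 2.65×10⁻¹² / (3.48×10⁻²)^2 = 2.19×10⁻⁹
s = 2.19×10⁻⁹ M

2.19×10⁻⁹ M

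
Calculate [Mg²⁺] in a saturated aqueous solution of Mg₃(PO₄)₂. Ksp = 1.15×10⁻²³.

3.04×10⁻⁵ M

Mg₃(PO₄)₂(s) ⇌ 3 Mg²⁺(aq) + 2 PO₄³⁻(aq)
For each mole of Mg₃(PO₄)₂ that dissolves per liter, [Mg²⁺] = 3s and [PO₄³⁻] = 2s; let s denote this solubility.
Ksp = [Mg²⁺]^3[PO₄³⁻]^2 = (3s)^3 · (2s)^2 = 108s^5 = 1.15×10⁻²³
s = 1.01×10⁻⁵ mol L⁻¹
[Mg²⁺] = 3s = 3.04×10⁻⁵ mol L⁻¹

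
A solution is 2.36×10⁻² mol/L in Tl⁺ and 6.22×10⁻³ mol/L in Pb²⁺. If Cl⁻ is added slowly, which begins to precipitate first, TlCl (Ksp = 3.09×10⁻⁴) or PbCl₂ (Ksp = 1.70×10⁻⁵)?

TlCl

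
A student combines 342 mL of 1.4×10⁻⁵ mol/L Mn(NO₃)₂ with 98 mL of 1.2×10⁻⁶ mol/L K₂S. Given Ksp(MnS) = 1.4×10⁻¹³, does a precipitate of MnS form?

Yes

After mixing, V = 342 mL + 98 mL = 440 mL.
[Mn²⁺] = (1.4×10⁻⁵)(342)/440 = 1.1×10⁻⁵ mol/L
[S²⁻] = (1.2×10⁻⁶)(98)/440 = 2.7×10⁻⁷ mol/L
Q = [Mn²⁺][S²⁻] = 2.9×10⁻¹²
Because Q > Ksp (2.9×10⁻¹² vs 1.4×10⁻¹³), a precipitate of MnS forms.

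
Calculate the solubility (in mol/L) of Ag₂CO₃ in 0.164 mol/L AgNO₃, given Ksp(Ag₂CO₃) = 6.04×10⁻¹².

Ag₂CO₃(s) ⇌ 2 Ag⁺(aq) + CO₃²⁻(aq)
Ag⁺ is already present at 0.164 mol/L. If s mol/L of Ag₂CO₃ dissolves, [CO₃²⁻] = s while [Ag⁺] ≈ 0.164 mol/L.
Ksp = [Ag⁺]^2[CO₃²⁻] = (0.164)^2s
s = 6.04×10⁻¹² / (0.164)^2 = 2.25×10⁻¹⁰
s = 2.25×10⁻¹⁰ mol/L

2.25×10⁻¹⁰ M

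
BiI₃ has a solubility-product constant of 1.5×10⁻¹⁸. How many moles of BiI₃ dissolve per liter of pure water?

BiI₃(s) ⇌ Bi³⁺(aq) + 3 I⁻(aq)
If s mol/L of BiI₃ dissolves, [Bi³⁺] = s and [I⁻] = 3s.
Ksp = [Bi³⁺][I⁻]^3 = s · (3s)^3 = 27s^4
27s^4 = 1.5×10⁻¹⁸  ⇒  s^4 = 5.6×10⁻²⁰
s = (5.6×10⁻²⁰)^(1/4) = 1.5×10⁻⁵ mol/L

1.5×10⁻⁵ M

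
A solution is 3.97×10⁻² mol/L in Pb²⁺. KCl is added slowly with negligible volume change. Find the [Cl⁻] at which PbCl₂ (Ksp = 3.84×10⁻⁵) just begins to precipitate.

3.11×10⁻² M

A salt starts to precipitate once the ion product Q reaches its Ksp.
PbCl₂(s) ⇌ Pb²⁺(aq) + 2 Cl⁻(aq)
Ksp = [Pb²⁺][Cl⁻]^2 = [Cl⁻]^2(3.97×10⁻²)
[Cl⁻]^2 = 3.84×10⁻⁵ / (3.97×10⁻²) = 9.67×10⁻⁴
[Cl⁻] = 3.11×10⁻² mol/L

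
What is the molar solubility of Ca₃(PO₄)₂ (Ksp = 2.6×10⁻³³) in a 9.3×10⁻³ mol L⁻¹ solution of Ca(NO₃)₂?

2.8×10⁻¹⁴ M

Ca₃(PO₄)₂(s) ⇌ 3 Ca²⁺(aq) + 2 PO₄³⁻(aq)
Let s be the solubility of Ca₃(PO₄)₂ here. The common ion gives [Ca²⁺] ≈ 9.3×10⁻³ mol L⁻¹, and [PO₄³⁻] = 2s.
Ksp = [Ca²⁺]^3[PO₄³⁻]^2 = (9.3×10⁻³)^3(2s)^2
(2s)^2 = 2.6×10⁻³³ / (9.3×10⁻³)^3 = 3.2×10⁻²⁷
s = 2.8×10⁻¹⁴ mol L⁻¹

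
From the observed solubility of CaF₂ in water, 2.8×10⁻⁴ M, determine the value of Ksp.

Ksp = 8.8×10⁻¹¹

CaF₂(s) ⇌ Ca²⁺(aq) + 2 F⁻(aq)
Call the molar solubility s, so that [Ca²⁺] = s and [F⁻] = 2s.
Ksp = [Ca²⁺][F⁻]^2 = s · (2s)^2 = 4s^3
Ksp = 4 × (2.8×10⁻⁴)^3 = 8.8×10⁻¹¹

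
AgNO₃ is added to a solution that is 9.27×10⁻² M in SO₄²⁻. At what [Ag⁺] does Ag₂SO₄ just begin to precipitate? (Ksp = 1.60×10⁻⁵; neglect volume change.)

The threshold for precipitation is Q = Ksp.
Ag₂SO₄(s) ⇌ 2 Ag⁺(aq) + SO₄²⁻(aq)
Ksp = [Ag⁺]^2[SO₄²⁻] = [Ag⁺]^2(9.27×10⁻²)
[Ag⁺]^2 = 1.60×10⁻⁵ / (9.27×10⁻²) = 1.73×10⁻⁴
[Ag⁺] = 1.31×10⁻² M

1.31×10⁻² M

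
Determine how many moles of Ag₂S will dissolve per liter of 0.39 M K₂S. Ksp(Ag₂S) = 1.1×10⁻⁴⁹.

2.7×10⁻²⁵ M

Ag₂S(s) ⇌ 2 Ag⁺(aq) + S²⁻(aq)
Let s be the solubility of Ag₂S here. The common ion gives [S²⁻] ≈ 0.39 M, and [Ag⁺] = 2s.
Ksp = [Ag⁺]^2[S²⁻] = (2s)^2(0.39)
(2s)^2 = 1.1×10⁻⁴⁹ / (0.39) = 2.8×10⁻⁴⁹
s = 2.7×10⁻²⁵ M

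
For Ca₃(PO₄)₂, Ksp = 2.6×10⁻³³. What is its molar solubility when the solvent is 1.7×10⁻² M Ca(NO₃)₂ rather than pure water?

Ca₃(PO₄)₂(s) ⇌ 3 Ca²⁺(aq) + 2 PO₄³⁻(aq)
The solution already contains Ca²⁺ at 1.7×10⁻² M. Let s be the molar solubility of Ca₃(PO₄)₂.
[Ca²⁺] ≈ 1.7×10⁻² M (common ion dominates); [PO₄³⁻] = 2s.
Ksp = [Ca²⁺]^3[PO₄³⁻]^2 = (1.7×10⁻²)^3(2s)^2
(2s)^2 = 2.6×10⁻³³ / (1.7×10⁻²)^3 = 5.3×10⁻²⁸
s = 1.2×10⁻¹⁴ M

1.2×10⁻¹⁴ M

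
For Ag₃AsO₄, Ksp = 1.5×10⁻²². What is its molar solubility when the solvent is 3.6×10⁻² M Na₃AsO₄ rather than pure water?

Ag₃AsO₄(s) ⇌ 3 Ag⁺(aq) + AsO₄³⁻(aq)
Let s be the solubility of Ag₃AsO₄ here. The common ion gives [AsO₄³⁻] ≈ 3.6×10⁻² M, and [Ag⁺] = 3s.
Ksp = [Ag⁺]^3[AsO₄³⁻] = (3s)^3(3.6×10⁻²)
(3s)^3 = 1.5×10⁻²² / (3.6×10⁻²) = 4.2×10⁻²¹
s = 5.4×10⁻⁸ M

5.4×10⁻⁸ M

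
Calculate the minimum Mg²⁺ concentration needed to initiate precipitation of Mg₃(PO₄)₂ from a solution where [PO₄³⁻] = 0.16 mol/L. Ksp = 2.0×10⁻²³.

9.2×10⁻⁸ M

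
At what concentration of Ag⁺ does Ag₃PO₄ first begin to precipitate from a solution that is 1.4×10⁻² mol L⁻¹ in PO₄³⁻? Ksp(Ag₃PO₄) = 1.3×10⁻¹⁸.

Precipitation begins when Q = Ksp.
Ag₃PO₄(s) ⇌ 3 Ag⁺(aq) + PO₄³⁻(aq)
Ksp = [Ag⁺]^3[PO₄³⁻] = [Ag⁺]^3(1.4×10⁻²)
[Ag⁺]^3 = 1.3×10⁻¹⁸ / (1.4×10⁻²) = 9.3×10⁻¹⁷
[Ag⁺] = 4.5×10⁻⁶ mol L⁻¹

4.5×10⁻⁶ M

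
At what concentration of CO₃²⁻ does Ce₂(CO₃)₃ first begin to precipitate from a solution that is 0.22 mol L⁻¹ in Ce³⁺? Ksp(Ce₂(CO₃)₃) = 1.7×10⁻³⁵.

7.1×10⁻¹² M

Precipitation of each salt begins when its ion product equals Ksp.
Ce₂(CO₃)₃(s) ⇌ 2 Ce³⁺(aq) + 3 CO₃²⁻(aq)
Ksp = [Ce³⁺]^2[CO₃²⁻]^3 = [CO₃²⁻]^3(0.22)^2
[CO₃²⁻]^3 = 1.7×10⁻³⁵ / (0.22)^2 = 3.5×10⁻³⁴
[CO₃²⁻] = 7.1×10⁻¹² mol L⁻¹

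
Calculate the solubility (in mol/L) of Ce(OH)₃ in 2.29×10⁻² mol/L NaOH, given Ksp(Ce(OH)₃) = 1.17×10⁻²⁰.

Ce(OH)₃(s) ⇌ Ce³⁺(aq) + 3 OH⁻(aq)
OH⁻ is already present at 2.29×10⁻² mol/L. If s mol/L of Ce(OH)₃ dissolves, [Ce³⁺] = s while [OH⁻] ≈ 2.29×10⁻² mol/L.
Ksp = [Ce³⁺][OH⁻]^3 = s(2.29×10⁻²)^3
s = 1.17×10⁻²⁰ / (2.29×10⁻²)^3 = 9.74×10⁻¹⁶
s = 9.74×10⁻¹⁶ mol/L

9.74×10⁻¹⁶ M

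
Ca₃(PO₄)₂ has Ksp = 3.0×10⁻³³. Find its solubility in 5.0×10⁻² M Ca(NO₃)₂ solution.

2.4×10⁻¹⁵ M

Ca₃(PO₄)₂(s) ⇌ 3 Ca²⁺(aq) + 2 PO₄³⁻(aq)
Let s be the solubility of Ca₃(PO₄)₂ here. The common ion gives [Ca²⁺] ≈ 5.0×10⁻² M, and [PO₄³⁻] = 2s.
Ksp = [Ca²⁺]^3[PO₄³⁻]^2 = (5.0×10⁻²)^3(2s)^2
(2s)^2 = 3.0×10⁻³³ / (5.0×10⁻²)^3 = 2.4×10⁻²⁹
s = 2.4×10⁻¹⁵ M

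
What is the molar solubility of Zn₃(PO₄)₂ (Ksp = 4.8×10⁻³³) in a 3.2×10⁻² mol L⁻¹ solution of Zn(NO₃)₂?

6.1×10⁻¹⁵ M

Zn₃(PO₄)₂(s) ⇌ 3 Zn²⁺(aq) + 2 PO₄³⁻(aq)
With Zn²⁺ already at 3.2×10⁻² mol L⁻¹ and s small, take [Zn²⁺] ≈ 3.2×10⁻² mol L⁻¹ and [PO₄³⁻] = 2s.
Ksp = [Zn²⁺]^3[PO₄³⁻]^2 = (3.2×10⁻²)^3(2s)^2
(2s)^2 = 4.8×10⁻³³ / (3.2×10⁻²)^3 = 1.5×10⁻²⁸
s = 6.1×10⁻¹⁵ mol L⁻¹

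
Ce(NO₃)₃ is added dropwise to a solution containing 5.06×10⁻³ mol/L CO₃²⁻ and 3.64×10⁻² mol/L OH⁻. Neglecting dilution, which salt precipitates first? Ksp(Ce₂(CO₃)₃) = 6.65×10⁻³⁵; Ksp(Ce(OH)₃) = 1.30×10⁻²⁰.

The threshold for precipitation is Q = Ksp.
For Ce₂(CO₃)₃: [Ce³⁺] = (Ksp/[CO₃²⁻]^3)^(1/2) = 2.27×10⁻¹⁴ mol/L
For Ce(OH)₃: [Ce³⁺] = (Ksp/[OH⁻]^3) = 2.70×10⁻¹⁶ mol/L
Ce(OH)₃ requires the lower [Ce³⁺], so it precipitates first.

Ce(OH)₃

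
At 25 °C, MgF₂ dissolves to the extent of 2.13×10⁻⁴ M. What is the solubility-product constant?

MgF₂(s) ⇌ Mg²⁺(aq) + 2 F⁻(aq)
For each mole of MgF₂ that dissolves per liter, [Mg²⁺] = s and [F⁻] = 2s; let s denote this solubility.
Ksp = [Mg²⁺][F⁻]^2 = s · (2s)^2 = 4s^3
Ksp = 4 × (2.13×10⁻⁴)^3 = 3.87×10⁻¹¹

Ksp = 3.87×10⁻¹¹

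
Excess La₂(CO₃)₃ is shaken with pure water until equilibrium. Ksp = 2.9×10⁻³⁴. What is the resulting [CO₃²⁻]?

La₂(CO₃)₃(s) ⇌ 2 La³⁺(aq) + 3 CO₃²⁻(aq)
If s mol/L of La₂(CO₃)₃ dissolves, [La³⁺] = 2s and [CO₃²⁻] = 3s.
Ksp = [La³⁺]^2[CO₃²⁻]^3 = (2s)^2 · (3s)^3 = 108s^5 = 2.9×10⁻³⁴
s = 7.7×10⁻⁸ M
[CO₃²⁻] = 3s = 2.3×10⁻⁷ M

2.3×10⁻⁷ M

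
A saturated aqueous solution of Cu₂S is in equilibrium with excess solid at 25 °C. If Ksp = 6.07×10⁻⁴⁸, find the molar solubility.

1.15×10⁻¹⁶ M

Cu₂S(s) ⇌ 2 Cu⁺(aq) + S²⁻(aq)
If s mol/L of Cu₂S dissolves, [Cu⁺] = 2s and [S²⁻] = s.
Ksp = [Cu⁺]^2[S²⁻] = (2s)^2 · s = 4s^3
4s^3 = 6.07×10⁻⁴⁸  ⇒  s^3 = 1.52×10⁻⁴⁸
s = 1.15×10⁻¹⁶ mol/L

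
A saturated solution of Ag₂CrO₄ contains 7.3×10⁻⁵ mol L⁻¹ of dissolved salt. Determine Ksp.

Ksp = 1.6×10⁻¹²

Ag₂CrO₄(s) ⇌ 2 Ag⁺(aq) + CrO₄²⁻(aq)
Let s be the molar solubility. Then [Ag⁺] = 2s and [CrO₄²⁻] = s.
Ksp = [Ag⁺]^2[CrO₄²⁻] = (2s)^2 · s = 4s^3
Ksp = 4 × (7.3×10⁻⁵)^3 = 1.6×10⁻¹²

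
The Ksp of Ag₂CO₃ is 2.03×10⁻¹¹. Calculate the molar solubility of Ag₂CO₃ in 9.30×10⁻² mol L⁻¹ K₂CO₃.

Ag₂CO₃(s) ⇌ 2 Ag⁺(aq) + CO₃²⁻(aq)
The solution already contains CO₃²⁻ at 9.30×10⁻² mol L⁻¹. Let s be the molar solubility of Ag₂CO₃.
[CO₃²⁻] ≈ 9.30×10⁻² mol L⁻¹ (common ion dominates); [Ag⁺] = 2s.
Ksp = [Ag⁺]^2[CO₃²⁻] = (2s)^2(9.30×10⁻²)
(2s)^2 = 2.03×10⁻¹¹ / (9.30×10⁻²) = 2.18×10⁻¹⁰
s = 7.39×10⁻⁶ mol L⁻¹

7.39×10⁻⁶ M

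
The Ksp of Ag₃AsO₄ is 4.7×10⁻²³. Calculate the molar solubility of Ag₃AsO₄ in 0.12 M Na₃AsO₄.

2.4×10⁻⁸ M

Ag₃AsO₄(s) ⇌ 3 Ag⁺(aq) + AsO₄³⁻(aq)
The solution already contains AsO₄³⁻ at 0.12 M. Let s be the molar solubility of Ag₃AsO₄.
[AsO₄³⁻] ≈ 0.12 M (common ion dominates); [Ag⁺] = 3s.
Ksp = [Ag⁺]^3[AsO₄³⁻] = (3s)^3(0.12)
(3s)^3 = 4.7×10⁻²³ / (0.12) = 3.9×10⁻²²
s = 2.4×10⁻⁸ M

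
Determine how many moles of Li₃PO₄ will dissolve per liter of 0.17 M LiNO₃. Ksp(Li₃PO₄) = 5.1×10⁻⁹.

Li₃PO₄(s) ⇌ 3 Li⁺(aq) + PO₄³⁻(aq)
Li⁺ is already present at 0.17 M. If s mol/L of Li₃PO₄ dissolves, [PO₄³⁻] = s while [Li⁺] ≈ 0.17 M.
Ksp = [Li⁺]^3[PO₄³⁻] = (0.17)^3s
s = 5.1×10⁻⁹ / (0.17)^3 = 1.0×10⁻⁶
s = 1.0×10⁻⁶ M

1.0×10⁻⁶ M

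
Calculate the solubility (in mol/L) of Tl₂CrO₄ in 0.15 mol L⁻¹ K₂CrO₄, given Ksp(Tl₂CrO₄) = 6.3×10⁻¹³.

Tl₂CrO₄(s) ⇌ 2 Tl⁺(aq) + CrO₄²⁻(aq)
The solution already contains CrO₄²⁻ at 0.15 mol L⁻¹. Let s be the molar solubility of Tl₂CrO₄.
[CrO₄²⁻] ≈ 0.15 mol L⁻¹ (common ion dominates); [Tl⁺] = 2s.
Ksp = [Tl⁺]^2[CrO₄²⁻] = (2s)^2(0.15)
(2s)^2 = 6.3×10⁻¹³ / (0.15) = 4.2×10⁻¹²
s = 1.0×10⁻⁶ mol L⁻¹

1.0×10⁻⁶ M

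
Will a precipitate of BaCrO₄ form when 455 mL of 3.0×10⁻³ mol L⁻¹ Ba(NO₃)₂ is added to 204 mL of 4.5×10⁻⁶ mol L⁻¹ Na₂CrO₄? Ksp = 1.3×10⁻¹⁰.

Yes

After mixing, V = 455 mL + 204 mL = 659 mL.
[Ba²⁺] = (3.0×10⁻³)(455)/659 = 2.1×10⁻³ mol L⁻¹
[CrO₄²⁻] = (4.5×10⁻⁶)(204)/659 = 1.4×10⁻⁶ mol L⁻¹
Q = [Ba²⁺][CrO₄²⁻] = 2.9×10⁻⁹
Because Q > Ksp (2.9×10⁻⁹ vs 1.3×10⁻¹⁰), a precipitate of BaCrO₄ forms.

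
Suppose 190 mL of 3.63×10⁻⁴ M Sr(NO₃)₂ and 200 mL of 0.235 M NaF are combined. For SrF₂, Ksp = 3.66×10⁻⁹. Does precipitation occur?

Yes

The combined volume is 390 mL.
[Sr²⁺] = (3.63×10⁻⁴)(190)/390 = 1.77×10⁻⁴ M
[F⁻] = (0.235)(200)/390 = 0.121 M
Q = [Sr²⁺][F⁻]^2 = 2.57×10⁻⁶
Since Q (2.57×10⁻⁶) exceeds Ksp (3.66×10⁻⁹), SrF₂ will precipitate.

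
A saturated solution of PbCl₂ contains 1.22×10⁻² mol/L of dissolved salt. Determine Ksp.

Ksp = 7.26×10⁻⁶

PbCl₂(s) ⇌ Pb²⁺(aq) + 2 Cl⁻(aq)
Let s be the molar solubility. Then [Pb²⁺] = s and [Cl⁻] = 2s.
Ksp = [Pb²⁺][Cl⁻]^2 = s · (2s)^2 = 4s^3
Ksp = 4 × (1.22×10⁻²)^3 = 7.26×10⁻⁶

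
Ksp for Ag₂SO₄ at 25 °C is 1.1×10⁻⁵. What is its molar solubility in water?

Ag₂SO₄(s) ⇌ 2 Ag⁺(aq) + SO₄²⁻(aq)
Let s be the molar solubility. Then [Ag⁺] = 2s and [SO₄²⁻] = s.
Ksp = [Ag⁺]^2[SO₄²⁻] = (2s)^2 · s = 4s^3
4s^3 = 1.1×10⁻⁵  ⇒  s^3 = 2.8×10⁻⁶
s = 1.4×10⁻² M

1.4×10⁻² M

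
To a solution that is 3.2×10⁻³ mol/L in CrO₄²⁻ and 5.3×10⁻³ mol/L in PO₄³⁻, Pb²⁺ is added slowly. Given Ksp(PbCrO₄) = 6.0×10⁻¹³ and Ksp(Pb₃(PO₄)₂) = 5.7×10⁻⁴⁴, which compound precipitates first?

Pb₃(PO₄)₂

Precipitation begins when Q = Ksp.
For PbCrO₄: [Pb²⁺] = (Ksp/[CrO₄²⁻]) = 1.9×10⁻¹⁰ mol/L
For Pb₃(PO₄)₂: [Pb²⁺] = (Ksp/[PO₄³⁻]^2)^(1/3) = 1.3×10⁻¹³ mol/L
The smaller threshold [Pb²⁺] is reached first, so Pb₃(PO₄)₂ precipitates first.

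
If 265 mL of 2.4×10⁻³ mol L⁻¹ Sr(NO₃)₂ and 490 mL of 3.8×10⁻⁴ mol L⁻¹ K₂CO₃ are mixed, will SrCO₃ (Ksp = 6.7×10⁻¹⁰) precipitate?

After mixing, V = 265 mL + 490 mL = 755 mL.
[Sr²⁺] = (2.4×10⁻³)(265)/755 = 8.4×10⁻⁴ mol L⁻¹
[CO₃²⁻] = (3.8×10⁻⁴)(490)/755 = 2.5×10⁻⁴ mol L⁻¹
Q = [Sr²⁺][CO₃²⁻] = 2.1×10⁻⁷
Because Q > Ksp (2.1×10⁻⁷ vs 6.7×10⁻¹⁰), a precipitate of SrCO₃ forms.

Yes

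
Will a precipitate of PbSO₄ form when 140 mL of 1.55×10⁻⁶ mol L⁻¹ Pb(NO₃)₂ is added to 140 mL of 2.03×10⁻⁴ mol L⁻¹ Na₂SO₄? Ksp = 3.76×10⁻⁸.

No

Total volume after mixing = 140 + 140 = 280 mL.
[Pb²⁺] = (1.55×10⁻⁶)(140)/280 = 7.75×10⁻⁷ mol L⁻¹
[SO₄²⁻] = (2.03×10⁻⁴)(140)/280 = 1.02×10⁻⁴ mol L⁻¹
Q = [Pb²⁺][SO₄²⁻] = 7.87×10⁻¹¹
Since Q (7.87×10⁻¹¹) is less than Ksp (3.76×10⁻⁸), no PbSO₄ precipitates.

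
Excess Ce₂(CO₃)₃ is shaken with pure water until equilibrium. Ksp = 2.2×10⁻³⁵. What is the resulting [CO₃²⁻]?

Ce₂(CO₃)₃(s) ⇌ 2 Ce³⁺(aq) + 3 CO₃²⁻(aq)
With molar solubility s: [Ce³⁺] = 2s, [CO₃²⁻] = 3s.
Ksp = [Ce³⁺]^2[CO₃²⁻]^3 = (2s)^2 · (3s)^3 = 108s^5 = 2.2×10⁻³⁵
s = 4.6×10⁻⁸ mol/L
[CO₃²⁻] = 3s = 1.4×10⁻⁷ mol/L

1.4×10⁻⁷ M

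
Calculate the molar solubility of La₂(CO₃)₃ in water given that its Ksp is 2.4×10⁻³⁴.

7.4×10⁻⁸ M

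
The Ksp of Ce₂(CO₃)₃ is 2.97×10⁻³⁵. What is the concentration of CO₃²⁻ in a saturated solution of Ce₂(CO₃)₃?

Ce₂(CO₃)₃(s) ⇌ 2 Ce³⁺(aq) + 3 CO₃²⁻(aq)
With molar solubility s: [Ce³⁺] = 2s, [CO₃²⁻] = 3s.
Ksp = [Ce³⁺]^2[CO₃²⁻]^3 = (2s)^2 · (3s)^3 = 108s^5 = 2.97×10⁻³⁵
s = 4.87×10⁻⁸ mol L⁻¹
[CO₃²⁻] = 3s = 1.46×10⁻⁷ mol L⁻¹

1.46×10⁻⁷ M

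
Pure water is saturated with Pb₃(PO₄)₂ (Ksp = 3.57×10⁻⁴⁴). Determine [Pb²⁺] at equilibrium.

2.40×10⁻⁹ M

Pb₃(PO₄)₂(s) ⇌ 3 Pb²⁺(aq) + 2 PO₄³⁻(aq)
With molar solubility s: [Pb²⁺] = 3s, [PO₄³⁻] = 2s.
Ksp = [Pb²⁺]^3[PO₄³⁻]^2 = (3s)^3 · (2s)^2 = 108s^5 = 3.57×10⁻⁴⁴
s = 8.01×10⁻¹⁰ mol/L
[Pb²⁺] = 3s = 2.40×10⁻⁹ mol/L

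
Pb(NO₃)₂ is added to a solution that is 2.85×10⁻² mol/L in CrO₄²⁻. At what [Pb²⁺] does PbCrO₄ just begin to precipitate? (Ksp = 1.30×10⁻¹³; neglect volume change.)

4.56×10⁻¹² M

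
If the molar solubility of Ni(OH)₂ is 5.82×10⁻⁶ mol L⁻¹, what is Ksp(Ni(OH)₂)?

Ni(OH)₂(s) ⇌ Ni²⁺(aq) + 2 OH⁻(aq)
With molar solubility s: [Ni²⁺] = s, [OH⁻] = 2s.
Ksp = [Ni²⁺][OH⁻]^2 = s · (2s)^2 = 4s^3
Ksp = 4 × (5.82×10⁻⁶)^3 = 7.89×10⁻¹⁶

Ksp = 7.89×10⁻¹⁶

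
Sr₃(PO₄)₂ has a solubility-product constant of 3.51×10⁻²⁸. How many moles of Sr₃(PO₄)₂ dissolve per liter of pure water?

1.27×10⁻⁶ M

Sr₃(PO₄)₂(s) ⇌ 3 Sr²⁺(aq) + 2 PO₄³⁻(aq)
If s mol/L of Sr₃(PO₄)₂ dissolves, [Sr²⁺] = 3s and [PO₄³⁻] = 2s.
Ksp = [Sr²⁺]^3[PO₄³⁻]^2 = (3s)^3 · (2s)^2 = 108s^5
108s^5 = 3.51×10⁻²⁸  ⇒  s^5 = 3.25×10⁻³⁰
s = 1.27×10⁻⁶ mol/L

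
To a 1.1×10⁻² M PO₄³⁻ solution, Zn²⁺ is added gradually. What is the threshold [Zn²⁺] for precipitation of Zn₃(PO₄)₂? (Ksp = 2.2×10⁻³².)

Precipitation of each salt begins when its ion product equals Ksp.
Zn₃(PO₄)₂(s) ⇌ 3 Zn²⁺(aq) + 2 PO₄³⁻(aq)
Ksp = [Zn²⁺]^3[PO₄³⁻]^2 = [Zn²⁺]^3(1.1×10⁻²)^2
[Zn²⁺]^3 = 2.2×10⁻³² / (1.1×10⁻²)^2 = 1.8×10⁻²⁸
[Zn²⁺] = 5.7×10⁻¹⁰ M

5.7×10⁻¹⁰ M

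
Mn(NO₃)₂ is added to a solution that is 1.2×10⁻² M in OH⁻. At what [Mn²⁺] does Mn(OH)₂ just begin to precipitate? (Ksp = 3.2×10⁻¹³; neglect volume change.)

2.2×10⁻⁹ M

The threshold for precipitation is Q = Ksp.
Mn(OH)₂(s) ⇌ Mn²⁺(aq) + 2 OH⁻(aq)
Ksp = [Mn²⁺][OH⁻]^2 = [Mn²⁺](1.2×10⁻²)^2
[Mn²⁺] = 3.2×10⁻¹³ / (1.2×10⁻²)^2 = 2.2×10⁻⁹
[Mn²⁺] = 2.2×10⁻⁹ M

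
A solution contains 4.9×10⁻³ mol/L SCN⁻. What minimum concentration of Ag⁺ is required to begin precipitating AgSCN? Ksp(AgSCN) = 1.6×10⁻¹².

Each salt precipitates once Q = Ksp for that salt.
AgSCN(s) ⇌ Ag⁺(aq) + SCN⁻(aq)
Ksp = [Ag⁺][SCN⁻] = [Ag⁺](4.9×10⁻³)
[Ag⁺] = 1.6×10⁻¹² / (4.9×10⁻³) = 3.3×10⁻¹⁰
[Ag⁺] = 3.3×10⁻¹⁰ mol/L

3.3×10⁻¹⁰ M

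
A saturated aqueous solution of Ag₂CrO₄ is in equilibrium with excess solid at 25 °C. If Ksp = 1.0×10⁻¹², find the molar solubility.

6.3×10⁻⁵ M

Ag₂CrO₄(s) ⇌ 2 Ag⁺(aq) + CrO₄²⁻(aq)
With molar solubility s: [Ag⁺] = 2s, [CrO₄²⁻] = s.
Ksp = [Ag⁺]^2[CrO₄²⁻] = (2s)^2 · s = 4s^3
4s^3 = 1.0×10⁻¹²  ⇒  s^3 = 2.5×10⁻¹³
s = 6.3×10⁻⁵ mol L⁻¹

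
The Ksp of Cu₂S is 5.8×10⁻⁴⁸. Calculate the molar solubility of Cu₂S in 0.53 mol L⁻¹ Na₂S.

1.7×10⁻²⁴ M

Cu₂S(s) ⇌ 2 Cu⁺(aq) + S²⁻(aq)
The solution already contains S²⁻ at 0.53 mol L⁻¹. Let s be the molar solubility of Cu₂S.
[S²⁻] ≈ 0.53 mol L⁻¹ (common ion dominates); [Cu⁺] = 2s.
Ksp = [Cu⁺]^2[S²⁻] = (2s)^2(0.53)
(2s)^2 = 5.8×10⁻⁴⁸ / (0.53) = 1.1×10⁻⁴⁷
s = 1.7×10⁻²⁴ mol L⁻¹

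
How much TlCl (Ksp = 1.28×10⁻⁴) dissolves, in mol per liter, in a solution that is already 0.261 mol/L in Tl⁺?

4.90×10⁻⁴ M

TlCl(s) ⇌ Tl⁺(aq) + Cl⁻(aq)
Let s be the solubility of TlCl here. The common ion gives [Tl⁺] ≈ 0.261 mol/L, and [Cl⁻] = s.
Ksp = [Tl⁺][Cl⁻] = (0.261)s
s = 1.28×10⁻⁴ / (0.261) = 4.90×10⁻⁴
s = 4.90×10⁻⁴ mol/L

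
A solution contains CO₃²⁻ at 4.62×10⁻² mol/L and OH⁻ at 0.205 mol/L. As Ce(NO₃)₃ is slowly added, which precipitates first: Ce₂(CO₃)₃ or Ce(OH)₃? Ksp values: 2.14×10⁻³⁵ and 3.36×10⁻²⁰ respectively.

A salt starts to precipitate once the ion product Q reaches its Ksp.
For Ce₂(CO₃)₃: [Ce³⁺] = (Ksp/[CO₃²⁻]^3)^(1/2) = 4.66×10⁻¹⁶ mol/L
For Ce(OH)₃: [Ce³⁺] = (Ksp/[OH⁻]^3) = 3.90×10⁻¹⁸ mol/L
The smaller threshold [Ce³⁺] is reached first, so Ce(OH)₃ precipitates first.

Ce(OH)₃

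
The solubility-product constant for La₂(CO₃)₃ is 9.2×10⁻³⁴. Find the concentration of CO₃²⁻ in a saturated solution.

La₂(CO₃)₃(s) ⇌ 2 La³⁺(aq) + 3 CO₃²⁻(aq)
Call the molar solubility s, so that [La³⁺] = 2s and [CO₃²⁻] = 3s.
Ksp = [La³⁺]^2[CO₃²⁻]^3 = (2s)^2 · (3s)^3 = 108s^5 = 9.2×10⁻³⁴
s = 9.7×10⁻⁸ mol L⁻¹
[CO₃²⁻] = 3s = 2.9×10⁻⁷ mol L⁻¹

2.9×10⁻⁷ M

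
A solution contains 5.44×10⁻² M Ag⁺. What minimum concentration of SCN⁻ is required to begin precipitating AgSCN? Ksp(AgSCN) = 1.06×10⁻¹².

1.95×10⁻¹¹ M

Precipitation of each salt begins when its ion product equals Ksp.
AgSCN(s) ⇌ Ag⁺(aq) + SCN⁻(aq)
Ksp = [Ag⁺][SCN⁻] = [SCN⁻](5.44×10⁻²)
[SCN⁻] = 1.06×10⁻¹² / (5.44×10⁻²) = 1.95×10⁻¹¹
[SCN⁻] = 1.95×10⁻¹¹ M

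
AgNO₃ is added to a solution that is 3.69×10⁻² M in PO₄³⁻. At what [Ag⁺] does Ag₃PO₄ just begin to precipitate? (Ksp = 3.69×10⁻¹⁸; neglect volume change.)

The threshold for precipitation is Q = Ksp.
Ag₃PO₄(s) ⇌ 3 Ag⁺(aq) + PO₄³⁻(aq)
Ksp = [Ag⁺]^3[PO₄³⁻] = [Ag⁺]^3(3.69×10⁻²)
[Ag⁺]^3 = 3.69×10⁻¹⁸ / (3.69×10⁻²) = 1.00×10⁻¹⁶
[Ag⁺] = 4.64×10⁻⁶ M

4.64×10⁻⁶ M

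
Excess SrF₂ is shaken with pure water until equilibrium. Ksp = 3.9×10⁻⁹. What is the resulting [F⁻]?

SrF₂(s) ⇌ Sr²⁺(aq) + 2 F⁻(aq)
Call the molar solubility s, so that [Sr²⁺] = s and [F⁻] = 2s.
Ksp = [Sr²⁺][F⁻]^2 = s · (2s)^2 = 4s^3 = 3.9×10⁻⁹
s = 9.9×10⁻⁴ mol/L
[F⁻] = 2s = 2.0×10⁻³ mol/L

2.0×10⁻³ M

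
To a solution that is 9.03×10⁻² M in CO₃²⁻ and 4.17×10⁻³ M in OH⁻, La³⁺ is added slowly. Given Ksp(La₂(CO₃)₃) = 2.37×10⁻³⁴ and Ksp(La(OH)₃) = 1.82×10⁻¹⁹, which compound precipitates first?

The threshold for precipitation is Q = Ksp.
For La₂(CO₃)₃: [La³⁺] = (Ksp/[CO₃²⁻]^3)^(1/2) = 5.67×10⁻¹⁶ M
For La(OH)₃: [La³⁺] = (Ksp/[OH⁻]^3) = 2.51×10⁻¹² M
The smaller threshold [La³⁺] is reached first, so La₂(CO₃)₃ precipitates first.

La₂(CO₃)₃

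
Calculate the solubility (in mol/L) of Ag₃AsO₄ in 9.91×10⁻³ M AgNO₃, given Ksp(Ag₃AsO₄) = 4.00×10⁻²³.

Ag₃AsO₄(s) ⇌ 3 Ag⁺(aq) + AsO₄³⁻(aq)
Let s be the solubility of Ag₃AsO₄ here. The common ion gives [Ag⁺] ≈ 9.91×10⁻³ M, and [AsO₄³⁻] = s.
Ksp = [Ag⁺]^3[AsO₄³⁻] = (9.91×10⁻³)^3s
s = 4.00×10⁻²³ / (9.91×10⁻³)^3 = 4.11×10⁻¹⁷
s = 4.11×10⁻¹⁷ M

4.11×10⁻¹⁷ M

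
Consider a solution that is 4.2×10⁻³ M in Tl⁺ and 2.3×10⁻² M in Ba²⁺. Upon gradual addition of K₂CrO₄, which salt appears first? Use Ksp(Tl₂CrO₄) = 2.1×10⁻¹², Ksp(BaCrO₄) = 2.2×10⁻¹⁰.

BaCrO₄

The threshold for precipitation is Q = Ksp.
For Tl₂CrO₄: [CrO₄²⁻] = (Ksp/[Tl⁺]^2) = 1.2×10⁻⁷ M
For BaCrO₄: [CrO₄²⁻] = (Ksp/[Ba²⁺]) = 9.6×10⁻⁹ M
BaCrO₄ requires the lower [CrO₄²⁻], so it precipitates first.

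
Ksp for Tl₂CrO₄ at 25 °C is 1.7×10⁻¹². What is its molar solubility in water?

Tl₂CrO₄(s) ⇌ 2 Tl⁺(aq) + CrO₄²⁻(aq)
For each mole of Tl₂CrO₄ that dissolves per liter, [Tl⁺] = 2s and [CrO₄²⁻] = s; let s denote this solubility.
Ksp = [Tl⁺]^2[CrO₄²⁻] = (2s)^2 · s = 4s^3
4s^3 = 1.7×10⁻¹²  ⇒  s^3 = 4.3×10⁻¹³
s = 7.5×10⁻⁵ M

7.5×10⁻⁵ M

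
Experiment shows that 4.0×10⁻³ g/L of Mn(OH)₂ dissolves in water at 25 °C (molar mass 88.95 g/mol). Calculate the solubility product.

Ksp = 3.6×10⁻¹³

Molar solubility s = (4.0×10⁻³ g/L) / (88.95 g/mol) = 4.497×10⁻⁵ mol/L
Mn(OH)₂(s) ⇌ Mn²⁺(aq) + 2 OH⁻(aq)
If s mol/L of Mn(OH)₂ dissolves, [Mn²⁺] = s and [OH⁻] = 2s.
Ksp = [Mn²⁺][OH⁻]^2 = s · (2s)^2 = 4s^3
Ksp = 4 × (4.497×10⁻⁵)^3 = 3.6×10⁻¹³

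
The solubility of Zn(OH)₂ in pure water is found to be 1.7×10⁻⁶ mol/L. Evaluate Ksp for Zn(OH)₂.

Zn(OH)₂(s) ⇌ Zn²⁺(aq) + 2 OH⁻(aq)
Let s be the molar solubility. Then [Zn²⁺] = s and [OH⁻] = 2s.
Ksp = [Zn²⁺][OH⁻]^2 = s · (2s)^2 = 4s^3
Ksp = 4 × (1.7×10⁻⁶)^3 = 2.0×10⁻¹⁷

Ksp = 2.0×10⁻¹⁷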